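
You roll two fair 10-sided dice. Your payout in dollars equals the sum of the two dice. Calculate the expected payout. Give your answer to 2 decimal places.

Distribution of the sum of the two dice: 2 w.p. 1/100, 3 w.p. 1/50, 4 w.p. 3/100, 5 w.p. 1/25, 6 w.p. 1/20, 7 w.p. 3/50, …
E[payout] = (1/100)·2 + (1/50)·3 + (3/100)·4 + (1/25)·5 + (1/20)·6 + (3/50)·7 + (7/100)·8 + (2/25)·9 + (9/100)·10 + (1/10)·11 + (9/100)·12 + (2/25)·13 + (7/100)·14 + (3/50)·15 + (1/20)·16 + (1/25)·17 + (3/100)·18 + (1/50)·19 + (1/100)·20 = 11
≈ $11.00

$11.00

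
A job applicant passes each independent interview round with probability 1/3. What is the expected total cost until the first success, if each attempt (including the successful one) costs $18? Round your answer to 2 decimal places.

E[#attempts] = 1/p = 3; E[cost] = 18·3 = 54.
≈ 54.00

$54.00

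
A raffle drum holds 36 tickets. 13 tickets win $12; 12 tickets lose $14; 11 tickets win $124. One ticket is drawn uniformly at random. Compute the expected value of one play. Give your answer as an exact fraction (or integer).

338/9 dollars

E[payout] = (13/36)·12 + (12/36)·(-14) + (11/36)·124 = 338/9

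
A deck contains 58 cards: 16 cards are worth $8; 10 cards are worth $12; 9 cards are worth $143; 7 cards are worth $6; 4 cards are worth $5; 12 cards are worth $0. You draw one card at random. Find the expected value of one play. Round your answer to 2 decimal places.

$27.53

E[payout] = (16/58)·8 + (10/58)·12 + (9/58)·143 + (7/58)·6 + (4/58)·5 + (12/58)·0 = 1597/58
≈ $27.53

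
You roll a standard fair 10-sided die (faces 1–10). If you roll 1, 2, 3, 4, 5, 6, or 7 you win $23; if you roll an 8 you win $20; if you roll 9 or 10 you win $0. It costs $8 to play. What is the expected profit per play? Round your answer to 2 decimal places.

$10.10

E[payout] = (1/5)·0 + (1/10)·20 + (7/10)·23 = 181/10
Expected profit = 181/10 − 8 = 101/10 ≈ $10.10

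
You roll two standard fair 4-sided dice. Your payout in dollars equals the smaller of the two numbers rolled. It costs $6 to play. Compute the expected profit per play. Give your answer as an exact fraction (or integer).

-33/8 dollars

Distribution of the smaller of the two numbers rolled: 1 w.p. 7/16, 2 w.p. 5/16, 3 w.p. 3/16, 4 w.p. 1/16
E[payout] = (7/16)·1 + (5/16)·2 + (3/16)·3 + (1/16)·4 = 15/8
Expected profit = 15/8 − 6 = -33/8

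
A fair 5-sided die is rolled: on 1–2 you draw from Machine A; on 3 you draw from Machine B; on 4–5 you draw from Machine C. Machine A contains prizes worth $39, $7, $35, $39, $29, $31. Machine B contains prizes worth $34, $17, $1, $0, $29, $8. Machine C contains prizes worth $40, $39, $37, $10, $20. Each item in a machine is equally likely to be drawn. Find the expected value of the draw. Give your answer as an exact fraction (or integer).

3997/150 dollars

E[X | Machine A] = (39 + 7 + 35 + 39 + 29 + 31)/6 = 30
E[X | Machine B] = (34 + 17 + 1 + 0 + 29 + 8)/6 = 89/6
E[X | Machine C] = (40 + 39 + 37 + 10 + 20)/5 = 146/5
E[X] = (2/5)·30 + (1/5)·89/6 + (2/5)·146/5 = 3997/150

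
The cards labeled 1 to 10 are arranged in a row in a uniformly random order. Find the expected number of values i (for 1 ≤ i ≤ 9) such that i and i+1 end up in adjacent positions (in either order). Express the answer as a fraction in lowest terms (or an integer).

For each i ∈ {1,…,9}, let Xᵢ = 1 if i and i+1 are adjacent. P(Xᵢ=1) = 2·(10−1)!/10! = 2/10.
By linearity, E[ΣXᵢ] = (9)·(2/10) = 9/5.

9/5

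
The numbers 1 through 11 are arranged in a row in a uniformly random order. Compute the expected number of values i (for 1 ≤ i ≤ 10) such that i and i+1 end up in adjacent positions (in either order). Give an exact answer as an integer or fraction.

20/11

For each i ∈ {1,…,10}, let Xᵢ = 1 if i and i+1 are adjacent. P(Xᵢ=1) = 2·(11−1)!/11! = 2/11.
By linearity, E[ΣXᵢ] = (10)·(2/11) = 20/11.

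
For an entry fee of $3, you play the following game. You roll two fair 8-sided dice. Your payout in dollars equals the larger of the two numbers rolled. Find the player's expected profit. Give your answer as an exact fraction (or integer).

Distribution of the larger of the two numbers rolled: 1 w.p. 1/64, 2 w.p. 3/64, 3 w.p. 5/64, 4 w.p. 7/64, 5 w.p. 9/64, 6 w.p. 11/64, …
E[payout] = (1/64)·1 + (3/64)·2 + (5/64)·3 + (7/64)·4 + (9/64)·5 + (11/64)·6 + (13/64)·7 + (15/64)·8 = 93/16
Expected profit = 93/16 − 3 = 45/16

45/16 dollars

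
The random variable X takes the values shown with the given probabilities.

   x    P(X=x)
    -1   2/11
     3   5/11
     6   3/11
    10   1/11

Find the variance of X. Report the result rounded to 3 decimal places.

9.289

E[X] = (2/11)·(-1) + (5/11)·3 + (3/11)·6 + (1/11)·10 = 41/11
E[X²] = (2/11)·1 + (5/11)·9 + (3/11)·36 + (1/11)·100 = 255/11
Var(X) = 255/11 − (41/11)² = 1124/121 ≈ 9.289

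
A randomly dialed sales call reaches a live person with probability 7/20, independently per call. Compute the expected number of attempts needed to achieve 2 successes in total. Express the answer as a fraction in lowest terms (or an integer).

40/7

By linearity (sum of 2 independent geometric waits), E[trials] = 2/p = 2/(7/20) = 40/7.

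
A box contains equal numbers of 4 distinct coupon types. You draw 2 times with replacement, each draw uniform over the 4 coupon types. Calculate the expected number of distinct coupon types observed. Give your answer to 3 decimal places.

Let Xⱼ=1 if type j appears at least once. P(Xⱼ=1) = 1 − ((4−1)/4)^2 = 7/16.
E[#distinct] = 4·7/16 = 7/4.
≈ 1.750

1.750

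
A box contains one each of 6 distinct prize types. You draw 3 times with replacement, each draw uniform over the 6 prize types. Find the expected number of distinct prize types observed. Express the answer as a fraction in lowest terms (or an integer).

91/36

Let Xⱼ=1 if type j appears at least once. P(Xⱼ=1) = 1 − ((6−1)/6)^3 = 91/216.
E[#distinct] = 6·91/216 = 91/36.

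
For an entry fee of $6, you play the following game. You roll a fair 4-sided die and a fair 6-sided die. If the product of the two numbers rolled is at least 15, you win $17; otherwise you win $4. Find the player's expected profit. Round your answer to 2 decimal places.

$0.71

E[payout] = (19/24)·4 + (5/24)·17 = 161/24
Expected profit = 161/24 − 6 = 17/24 ≈ $0.71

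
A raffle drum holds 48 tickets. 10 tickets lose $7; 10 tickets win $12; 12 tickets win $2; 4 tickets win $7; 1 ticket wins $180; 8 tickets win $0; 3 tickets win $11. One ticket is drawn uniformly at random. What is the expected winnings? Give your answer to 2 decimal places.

$6.56

E[payout] = (10/48)·(-7) + (10/48)·12 + (12/48)·2 + (4/48)·7 + (1/48)·180 + (8/48)·0 + (3/48)·11 = 105/16
≈ $6.56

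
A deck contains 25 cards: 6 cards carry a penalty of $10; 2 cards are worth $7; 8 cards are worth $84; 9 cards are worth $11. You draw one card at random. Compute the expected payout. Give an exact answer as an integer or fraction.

$29

E[payout] = (6/25)·(-10) + (2/25)·7 + (8/25)·84 + (9/25)·11 = 29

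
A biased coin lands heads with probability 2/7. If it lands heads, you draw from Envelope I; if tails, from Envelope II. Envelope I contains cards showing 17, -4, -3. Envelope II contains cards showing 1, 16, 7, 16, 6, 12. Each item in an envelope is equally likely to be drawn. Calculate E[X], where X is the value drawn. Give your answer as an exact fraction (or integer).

E[X | Envelope I] = (17 − 4 − 3)/3 = 10/3
E[X | Envelope II] = (1 + 16 + 7 + 16 + 6 + 12)/6 = 29/3
E[X] = (2/7)·10/3 + (5/7)·29/3 = 55/7

55/7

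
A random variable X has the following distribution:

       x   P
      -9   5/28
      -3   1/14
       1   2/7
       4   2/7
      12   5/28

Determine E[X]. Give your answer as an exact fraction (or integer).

7/4

E[X] = (5/28)·(-9) + (1/14)·(-3) + (2/7)·1 + (2/7)·4 + (5/28)·12
     = 7/4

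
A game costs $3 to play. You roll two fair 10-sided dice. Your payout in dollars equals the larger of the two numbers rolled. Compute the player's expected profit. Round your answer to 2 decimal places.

$4.15

Distribution of the larger of the two numbers rolled: 1 w.p. 1/100, 2 w.p. 3/100, 3 w.p. 1/20, 4 w.p. 7/100, 5 w.p. 9/100, 6 w.p. 11/100, …
E[payout] = (1/100)·1 + (3/100)·2 + (1/20)·3 + (7/100)·4 + (9/100)·5 + (11/100)·6 + (13/100)·7 + (3/20)·8 + (17/100)·9 + (19/100)·10 = 143/20
Expected profit = 143/20 − 3 = 83/20 ≈ $4.15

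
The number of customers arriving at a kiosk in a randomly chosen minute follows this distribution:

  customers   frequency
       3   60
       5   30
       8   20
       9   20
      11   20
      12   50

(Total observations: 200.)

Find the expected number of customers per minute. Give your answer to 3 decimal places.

Total = 200, so P(customers=3) = 60/200, etc.
E[X] = (3/10)·3 + (3/20)·5 + (1/10)·8 + (1/10)·9 + (1/10)·11 + (1/4)·12
     = 149/20 ≈ 7.450

7.450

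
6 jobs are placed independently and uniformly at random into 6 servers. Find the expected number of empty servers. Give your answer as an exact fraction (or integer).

15625/7776

Let Xⱼ=1 if server j is empty. P(Xⱼ=1) = ((6-1)/6)^6 = 15625/46656.
By linearity, E[#empty] = 6·15625/46656 = 15625/7776.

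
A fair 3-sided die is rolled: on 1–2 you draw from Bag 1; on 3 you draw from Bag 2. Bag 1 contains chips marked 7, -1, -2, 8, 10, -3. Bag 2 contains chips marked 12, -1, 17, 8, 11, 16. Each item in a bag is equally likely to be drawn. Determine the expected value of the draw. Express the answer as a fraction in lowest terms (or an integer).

E[X | Bag 1] = (7 − 1 − 2 + 8 + 10 − 3)/6 = 19/6
E[X | Bag 2] = (12 − 1 + 17 + 8 + 11 + 16)/6 = 21/2
E[X] = (2/3)·19/6 + (1/3)·21/2 = 101/18

101/18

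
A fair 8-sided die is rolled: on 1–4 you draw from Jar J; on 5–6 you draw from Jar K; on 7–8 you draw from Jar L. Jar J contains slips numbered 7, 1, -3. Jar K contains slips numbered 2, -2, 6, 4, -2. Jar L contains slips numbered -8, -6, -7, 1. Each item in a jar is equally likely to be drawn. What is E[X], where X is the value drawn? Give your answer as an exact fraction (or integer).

E[X | Jar J] = (7 + 1 − 3)/3 = 5/3
E[X | Jar K] = (2 − 2 + 6 + 4 − 2)/5 = 8/5
E[X | Jar L] = (-8 − 6 − 7 + 1)/4 = -5
E[X] = (1/2)·5/3 + (1/4)·8/5 + (1/4)·(-5) = -1/60

-1/60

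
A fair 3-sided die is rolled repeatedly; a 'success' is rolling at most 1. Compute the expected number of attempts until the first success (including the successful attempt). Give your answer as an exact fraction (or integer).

For a geometric distribution, E[trials] = 1/p = 1/(1/3) = 3.

3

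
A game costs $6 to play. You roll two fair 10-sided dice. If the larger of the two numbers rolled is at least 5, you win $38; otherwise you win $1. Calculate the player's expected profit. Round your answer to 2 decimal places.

$26.08

E[payout] = (4/25)·1 + (21/25)·38 = 802/25
Expected profit = 802/25 − 6 = 652/25 ≈ $26.08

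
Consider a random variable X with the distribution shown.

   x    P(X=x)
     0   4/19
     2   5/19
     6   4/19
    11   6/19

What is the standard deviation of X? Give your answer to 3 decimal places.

E[X] = 100/19, E[X²] = 890/19
Var(X) = E[X²] − (E[X])² = 890/19 − 10000/361 = 6910/361
SD(X) = √(6910/361) ≈ 4.375

4.375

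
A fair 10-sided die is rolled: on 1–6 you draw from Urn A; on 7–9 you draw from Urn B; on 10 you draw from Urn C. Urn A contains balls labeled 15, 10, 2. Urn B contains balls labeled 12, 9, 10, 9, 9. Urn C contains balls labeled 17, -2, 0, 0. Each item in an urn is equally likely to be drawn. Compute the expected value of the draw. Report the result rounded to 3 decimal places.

E[X | Urn A] = (15 + 10 + 2)/3 = 9
E[X | Urn B] = (12 + 9 + 10 + 9 + 9)/5 = 49/5
E[X | Urn C] = (17 − 2 + 0 + 0)/4 = 15/4
E[X] = (3/5)·9 + (3/10)·49/5 + (1/10)·15/4 = 1743/200 ≈ 8.715

8.715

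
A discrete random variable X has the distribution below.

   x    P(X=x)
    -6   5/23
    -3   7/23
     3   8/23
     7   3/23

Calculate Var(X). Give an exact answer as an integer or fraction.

E[X] = (5/23)·(-6) + (7/23)·(-3) + (8/23)·3 + (3/23)·7 = -6/23
E[X²] = (5/23)·36 + (7/23)·9 + (8/23)·9 + (3/23)·49 = 462/23
Var(X) = 462/23 − (-6/23)² = 10590/529

10590/529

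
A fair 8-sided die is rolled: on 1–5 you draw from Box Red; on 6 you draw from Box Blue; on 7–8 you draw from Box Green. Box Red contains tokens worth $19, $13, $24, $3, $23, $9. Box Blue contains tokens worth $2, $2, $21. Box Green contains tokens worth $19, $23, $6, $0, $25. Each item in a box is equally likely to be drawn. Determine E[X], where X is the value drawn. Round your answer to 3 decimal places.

$14.171

E[X | Box Red] = (19 + 13 + 24 + 3 + 23 + 9)/6 = 91/6
E[X | Box Blue] = (2 + 2 + 21)/3 = 25/3
E[X | Box Green] = (19 + 23 + 6 + 0 + 25)/5 = 73/5
E[X] = (5/8)·91/6 + (1/8)·25/3 + (1/4)·73/5 = 3401/240 ≈ 14.171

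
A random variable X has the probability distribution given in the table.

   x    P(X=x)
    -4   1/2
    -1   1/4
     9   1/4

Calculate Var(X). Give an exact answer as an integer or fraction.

57/2

E[X] = (1/2)·(-4) + (1/4)·(-1) + (1/4)·9 = 0
E[X²] = (1/2)·16 + (1/4)·1 + (1/4)·81 = 57/2
Var(X) = 57/2 − (0)² = 57/2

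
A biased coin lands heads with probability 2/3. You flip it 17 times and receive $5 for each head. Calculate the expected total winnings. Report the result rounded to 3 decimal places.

E[#heads] = 17·2/3 = 34/3 (linearity over flips).
E[winnings] = 5·34/3 = 170/3.
≈ 56.667

$56.667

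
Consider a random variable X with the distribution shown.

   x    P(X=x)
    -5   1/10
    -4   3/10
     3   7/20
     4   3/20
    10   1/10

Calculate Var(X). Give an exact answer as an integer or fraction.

8779/400

E[X] = (1/10)·(-5) + (3/10)·(-4) + (7/20)·3 + (3/20)·4 + (1/10)·10 = 19/20
E[X²] = (1/10)·25 + (3/10)·16 + (7/20)·9 + (3/20)·16 + (1/10)·100 = 457/20
Var(X) = 457/20 − (19/20)² = 8779/400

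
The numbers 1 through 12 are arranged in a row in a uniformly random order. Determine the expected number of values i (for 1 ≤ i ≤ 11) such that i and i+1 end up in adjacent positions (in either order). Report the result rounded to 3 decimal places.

For each i ∈ {1,…,11}, let Xᵢ = 1 if i and i+1 are adjacent. P(Xᵢ=1) = 2·(12−1)!/12! = 2/12.
By linearity, E[ΣXᵢ] = (11)·(2/12) = 11/6.
≈ 1.833

1.833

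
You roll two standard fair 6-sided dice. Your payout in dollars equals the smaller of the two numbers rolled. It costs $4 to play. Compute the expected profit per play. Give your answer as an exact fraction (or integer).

-53/36 dollars

Distribution of the smaller of the two numbers rolled: 1 w.p. 11/36, 2 w.p. 1/4, 3 w.p. 7/36, 4 w.p. 5/36, 5 w.p. 1/12, 6 w.p. 1/36
E[payout] = (11/36)·1 + (1/4)·2 + (7/36)·3 + (5/36)·4 + (1/12)·5 + (1/36)·6 = 91/36
Expected profit = 91/36 − 4 = -53/36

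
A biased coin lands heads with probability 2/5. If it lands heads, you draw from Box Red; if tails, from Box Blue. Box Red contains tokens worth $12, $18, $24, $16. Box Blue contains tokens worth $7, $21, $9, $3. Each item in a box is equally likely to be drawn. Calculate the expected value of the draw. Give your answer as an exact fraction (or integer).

E[X | Box Red] = (12 + 18 + 24 + 16)/4 = 35/2
E[X | Box Blue] = (7 + 21 + 9 + 3)/4 = 10
E[X] = (2/5)·35/2 + (3/5)·10 = 13

$13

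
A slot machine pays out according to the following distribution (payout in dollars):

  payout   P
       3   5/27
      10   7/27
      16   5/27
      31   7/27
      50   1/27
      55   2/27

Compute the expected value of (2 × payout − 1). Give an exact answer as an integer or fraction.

1057/27

E[2x-1] = (5/27)·5 + (7/27)·19 + (5/27)·31 + (7/27)·61 + (1/27)·99 + (2/27)·109
     = 1057/27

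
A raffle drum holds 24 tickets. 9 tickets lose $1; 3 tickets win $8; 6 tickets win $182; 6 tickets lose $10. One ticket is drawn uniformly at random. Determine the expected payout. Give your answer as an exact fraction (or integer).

E[payout] = (9/24)·(-1) + (3/24)·8 + (6/24)·182 + (6/24)·(-10) = 349/8

349/8 dollars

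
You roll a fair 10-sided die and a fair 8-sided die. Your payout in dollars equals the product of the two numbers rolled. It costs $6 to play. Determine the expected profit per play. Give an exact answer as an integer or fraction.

Distribution of the product of the two numbers rolled: 1 w.p. 1/80, 2 w.p. 1/40, 3 w.p. 1/40, 4 w.p. 3/80, 5 w.p. 1/40, 6 w.p. 1/20, …
E[payout] = (1/80)·1 + (1/40)·2 + (1/40)·3 + (3/80)·4 + (1/40)·5 + (1/20)·6 + (1/40)·7 + (1/20)·8 + (1/40)·9 + (3/80)·10 + (1/20)·12 + (1/40)·14 + (1/40)·15 + (3/80)·16 + (3/80)·18 + (3/80)·20 + (1/40)·21 + (1/20)·24 + (1/80)·25 + (1/80)·27 + (1/40)·28 + (3/80)·30 + (1/40)·32 + (1/40)·35 + (1/40)·36 + (3/80)·40 + (1/40)·42 + (1/80)·45 + (1/40)·48 + (1/80)·49 + (1/80)·50 + (1/80)·54 + (1/40)·56 + (1/80)·60 + (1/80)·63 + (1/80)·64 + (1/80)·70 + (1/80)·72 + (1/80)·80 = 99/4
Expected profit = 99/4 − 6 = 75/4

75/4 dollars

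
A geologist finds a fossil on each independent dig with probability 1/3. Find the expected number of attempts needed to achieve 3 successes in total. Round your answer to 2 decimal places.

By linearity (sum of 3 independent geometric waits), E[trials] = 3/p = 3/(1/3) = 9.
≈ 9.00

9.00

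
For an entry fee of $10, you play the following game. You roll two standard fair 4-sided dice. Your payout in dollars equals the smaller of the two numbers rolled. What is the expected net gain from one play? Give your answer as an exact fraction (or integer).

-65/8 dollars

Distribution of the smaller of the two numbers rolled: 1 w.p. 7/16, 2 w.p. 5/16, 3 w.p. 3/16, 4 w.p. 1/16
E[payout] = (7/16)·1 + (5/16)·2 + (3/16)·3 + (1/16)·4 = 15/8
Expected profit = 15/8 − 10 = -65/8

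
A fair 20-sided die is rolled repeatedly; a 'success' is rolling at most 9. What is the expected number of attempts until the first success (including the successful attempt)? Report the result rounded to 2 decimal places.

For a geometric distribution, E[trials] = 1/p = 1/(9/20) = 20/9.
≈ 2.22

2.22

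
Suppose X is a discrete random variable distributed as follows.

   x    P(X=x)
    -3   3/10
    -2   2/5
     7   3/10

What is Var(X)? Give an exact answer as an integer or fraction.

471/25

E[X] = (3/10)·(-3) + (2/5)·(-2) + (3/10)·7 = 2/5
E[X²] = (3/10)·9 + (2/5)·4 + (3/10)·49 = 19
Var(X) = 19 − (2/5)² = 471/25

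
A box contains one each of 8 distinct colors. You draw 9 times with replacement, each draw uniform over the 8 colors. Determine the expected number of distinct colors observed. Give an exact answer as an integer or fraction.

Let Xⱼ=1 if type j appears at least once. P(Xⱼ=1) = 1 − ((8−1)/8)^9 = 93864121/134217728.
E[#distinct] = 8·93864121/134217728 = 93864121/16777216.

93864121/16777216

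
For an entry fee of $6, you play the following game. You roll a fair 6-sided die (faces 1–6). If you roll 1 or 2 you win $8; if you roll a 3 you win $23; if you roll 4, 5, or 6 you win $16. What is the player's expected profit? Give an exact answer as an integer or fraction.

17/2 dollars

E[payout] = (1/3)·8 + (1/2)·16 + (1/6)·23 = 29/2
Expected profit = 29/2 − 6 = 17/2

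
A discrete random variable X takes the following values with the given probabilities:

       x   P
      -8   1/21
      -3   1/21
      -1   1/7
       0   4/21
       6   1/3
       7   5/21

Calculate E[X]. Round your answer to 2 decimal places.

E[X] = (1/21)·(-8) + (1/21)·(-3) + (1/7)·(-1) + (4/21)·0 + (1/3)·6 + (5/21)·7
     = 3 ≈ 3.00

3.00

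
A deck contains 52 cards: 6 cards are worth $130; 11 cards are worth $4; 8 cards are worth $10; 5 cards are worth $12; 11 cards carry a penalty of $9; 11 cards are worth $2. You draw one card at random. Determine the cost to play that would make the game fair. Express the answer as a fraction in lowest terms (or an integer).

E[payout] = (6/52)·130 + (11/52)·4 + (8/52)·10 + (5/52)·12 + (11/52)·(-9) + (11/52)·2 = 887/52
Fair fee = E[payout] = 887/52

887/52 dollars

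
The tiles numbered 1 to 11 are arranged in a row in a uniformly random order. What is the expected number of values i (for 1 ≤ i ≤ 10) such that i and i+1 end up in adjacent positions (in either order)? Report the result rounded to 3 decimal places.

1.818

For each i ∈ {1,…,10}, let Xᵢ = 1 if i and i+1 are adjacent. P(Xᵢ=1) = 2·(11−1)!/11! = 2/11.
By linearity, E[ΣXᵢ] = (10)·(2/11) = 20/11.
≈ 1.818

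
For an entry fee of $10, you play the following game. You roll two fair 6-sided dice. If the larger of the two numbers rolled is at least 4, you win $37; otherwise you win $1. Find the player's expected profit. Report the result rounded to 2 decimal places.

E[payout] = (1/4)·1 + (3/4)·37 = 28
Expected profit = 28 − 10 = 18 ≈ $18.00

$18.00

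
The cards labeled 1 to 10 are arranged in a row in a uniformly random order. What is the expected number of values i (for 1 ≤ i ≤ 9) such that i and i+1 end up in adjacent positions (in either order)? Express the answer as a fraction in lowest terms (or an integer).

9/5

For each i ∈ {1,…,9}, let Xᵢ = 1 if i and i+1 are adjacent. P(Xᵢ=1) = 2·(10−1)!/10! = 2/10.
By linearity, E[ΣXᵢ] = (9)·(2/10) = 9/5.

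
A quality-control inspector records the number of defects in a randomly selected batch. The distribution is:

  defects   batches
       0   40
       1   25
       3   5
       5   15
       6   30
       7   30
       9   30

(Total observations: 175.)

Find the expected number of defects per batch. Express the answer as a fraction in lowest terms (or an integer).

Total = 175, so P(defects=0) = 40/175, etc.
E[X] = (8/35)·0 + (1/7)·1 + (1/35)·3 + (3/35)·5 + (6/35)·6 + (6/35)·7 + (6/35)·9
     = 31/7

31/7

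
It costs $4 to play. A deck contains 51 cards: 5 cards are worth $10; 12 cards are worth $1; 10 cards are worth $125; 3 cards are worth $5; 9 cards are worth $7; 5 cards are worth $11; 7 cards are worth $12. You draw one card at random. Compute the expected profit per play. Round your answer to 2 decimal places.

$25.98

E[payout] = (5/51)·10 + (12/51)·1 + (10/51)·125 + (3/51)·5 + (9/51)·7 + (5/51)·11 + (7/51)·12 = 1529/51
Expected profit = 1529/51 − 4 = 1325/51 ≈ $25.98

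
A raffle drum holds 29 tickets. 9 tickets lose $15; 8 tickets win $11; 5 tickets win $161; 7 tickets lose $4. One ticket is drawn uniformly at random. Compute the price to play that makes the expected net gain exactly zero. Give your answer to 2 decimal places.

$25.17

E[payout] = (9/29)·(-15) + (8/29)·11 + (5/29)·161 + (7/29)·(-4) = 730/29
Fair fee = E[payout] = 730/29 ≈ $25.17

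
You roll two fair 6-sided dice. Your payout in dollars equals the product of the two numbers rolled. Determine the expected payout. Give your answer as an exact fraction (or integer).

Distribution of the product of the two numbers rolled: 1 w.p. 1/36, 2 w.p. 1/18, 3 w.p. 1/18, 4 w.p. 1/12, 5 w.p. 1/18, 6 w.p. 1/9, …
E[payout] = (1/36)·1 + (1/18)·2 + (1/18)·3 + (1/12)·4 + (1/18)·5 + (1/9)·6 + (1/18)·8 + (1/36)·9 + (1/18)·10 + (1/9)·12 + (1/18)·15 + (1/36)·16 + (1/18)·18 + (1/18)·20 + (1/18)·24 + (1/36)·25 + (1/18)·30 + (1/36)·36 = 49/4

49/4 dollars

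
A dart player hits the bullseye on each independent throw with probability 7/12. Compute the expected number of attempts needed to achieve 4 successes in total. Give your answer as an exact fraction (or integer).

48/7

By linearity (sum of 4 independent geometric waits), E[trials] = 4/p = 4/(7/12) = 48/7.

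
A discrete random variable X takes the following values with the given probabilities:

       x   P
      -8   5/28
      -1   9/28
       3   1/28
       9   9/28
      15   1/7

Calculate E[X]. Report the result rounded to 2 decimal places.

3.39

E[X] = (5/28)·(-8) + (9/28)·(-1) + (1/28)·3 + (9/28)·9 + (1/7)·15
     = 95/28 ≈ 3.39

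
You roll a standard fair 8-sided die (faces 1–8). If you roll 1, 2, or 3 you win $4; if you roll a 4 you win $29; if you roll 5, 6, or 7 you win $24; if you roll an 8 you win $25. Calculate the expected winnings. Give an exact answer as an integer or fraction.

E[payout] = (3/8)·4 + (3/8)·24 + (1/8)·25 + (1/8)·29 = 69/4

69/4 dollars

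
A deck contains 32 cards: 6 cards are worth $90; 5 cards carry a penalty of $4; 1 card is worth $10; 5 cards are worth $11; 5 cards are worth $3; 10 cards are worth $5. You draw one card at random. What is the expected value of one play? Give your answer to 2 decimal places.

E[payout] = (6/32)·90 + (5/32)·(-4) + (1/32)·10 + (5/32)·11 + (5/32)·3 + (10/32)·5 = 325/16
≈ $20.31

$20.31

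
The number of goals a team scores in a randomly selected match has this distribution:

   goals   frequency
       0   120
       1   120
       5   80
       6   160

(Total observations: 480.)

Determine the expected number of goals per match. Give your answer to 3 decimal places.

3.083

Total = 480, so P(goals=0) = 120/480, etc.
E[X] = (1/4)·0 + (1/4)·1 + (1/6)·5 + (1/3)·6
     = 37/12 ≈ 3.083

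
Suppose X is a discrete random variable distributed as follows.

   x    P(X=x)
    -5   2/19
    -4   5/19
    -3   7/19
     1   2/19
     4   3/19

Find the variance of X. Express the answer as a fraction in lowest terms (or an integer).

E[X] = (2/19)·(-5) + (5/19)·(-4) + (7/19)·(-3) + (2/19)·1 + (3/19)·4 = -37/19
E[X²] = (2/19)·25 + (5/19)·16 + (7/19)·9 + (2/19)·1 + (3/19)·16 = 243/19
Var(X) = 243/19 − (-37/19)² = 3248/361

3248/361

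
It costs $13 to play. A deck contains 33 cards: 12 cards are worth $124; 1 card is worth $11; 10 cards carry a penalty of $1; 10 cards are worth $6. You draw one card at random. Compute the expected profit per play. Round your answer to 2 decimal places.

E[payout] = (12/33)·124 + (1/33)·11 + (10/33)·(-1) + (10/33)·6 = 1549/33
Expected profit = 1549/33 − 13 = 1120/33 ≈ $33.94

$33.94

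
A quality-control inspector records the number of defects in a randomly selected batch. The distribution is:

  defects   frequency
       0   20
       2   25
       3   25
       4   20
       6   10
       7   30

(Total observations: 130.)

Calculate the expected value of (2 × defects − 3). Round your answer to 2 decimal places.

Total = 130, so P(defects=0) = 20/130, etc.
E[2x-3] = (2/13)·(-3) + (5/26)·1 + (5/26)·3 + (2/13)·5 + (1/13)·9 + (3/13)·11
     = 56/13 ≈ 4.31

4.31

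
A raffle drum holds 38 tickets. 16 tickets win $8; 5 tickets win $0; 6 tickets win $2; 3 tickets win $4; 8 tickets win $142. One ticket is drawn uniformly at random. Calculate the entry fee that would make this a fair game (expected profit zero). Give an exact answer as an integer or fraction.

E[payout] = (16/38)·8 + (5/38)·0 + (6/38)·2 + (3/38)·4 + (8/38)·142 = 644/19
Fair fee = E[payout] = 644/19

644/19 dollars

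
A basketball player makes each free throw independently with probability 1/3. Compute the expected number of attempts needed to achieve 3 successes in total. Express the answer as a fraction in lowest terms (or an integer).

9

By linearity (sum of 3 independent geometric waits), E[trials] = 3/p = 3/(1/3) = 9.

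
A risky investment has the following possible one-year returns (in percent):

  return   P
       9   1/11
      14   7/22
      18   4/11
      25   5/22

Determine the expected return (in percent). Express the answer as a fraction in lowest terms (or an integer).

35/2

E[X] = (1/11)·9 + (7/22)·14 + (4/11)·18 + (5/22)·25
     = 35/2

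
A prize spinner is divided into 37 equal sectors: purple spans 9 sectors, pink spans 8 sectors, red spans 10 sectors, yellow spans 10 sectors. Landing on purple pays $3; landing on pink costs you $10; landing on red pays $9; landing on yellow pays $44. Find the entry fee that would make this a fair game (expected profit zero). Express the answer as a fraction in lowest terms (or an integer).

E[payout] = (9/37)·3 + (8/37)·(-10) + (10/37)·9 + (10/37)·44 = 477/37
Fair fee = E[payout] = 477/37

477/37 dollars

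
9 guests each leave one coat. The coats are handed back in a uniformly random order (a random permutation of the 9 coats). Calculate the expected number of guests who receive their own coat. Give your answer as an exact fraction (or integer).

1

Let Xᵢ = 1 if person i gets their own coat. For each i, P(Xᵢ=1) = 1/9.
By linearity of expectation, E[X₁+…+X_9] = 9·(1/9) = 1.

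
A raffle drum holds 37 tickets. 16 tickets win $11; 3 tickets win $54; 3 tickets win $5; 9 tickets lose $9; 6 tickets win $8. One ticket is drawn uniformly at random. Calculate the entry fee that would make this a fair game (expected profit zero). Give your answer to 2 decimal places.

E[payout] = (16/37)·11 + (3/37)·54 + (3/37)·5 + (9/37)·(-9) + (6/37)·8 = 320/37
Fair fee = E[payout] = 320/37 ≈ $8.65

$8.65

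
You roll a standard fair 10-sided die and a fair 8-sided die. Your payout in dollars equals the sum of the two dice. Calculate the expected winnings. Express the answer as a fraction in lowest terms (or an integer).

$10

Distribution of the sum of the two dice: 2 w.p. 1/80, 3 w.p. 1/40, 4 w.p. 3/80, 5 w.p. 1/20, 6 w.p. 1/16, 7 w.p. 3/40, …
E[payout] = (1/80)·2 + (1/40)·3 + (3/80)·4 + (1/20)·5 + (1/16)·6 + (3/40)·7 + (7/80)·8 + (1/10)·9 + (1/10)·10 + (1/10)·11 + (7/80)·12 + (3/40)·13 + (1/16)·14 + (1/20)·15 + (3/80)·16 + (1/40)·17 + (1/80)·18 = 10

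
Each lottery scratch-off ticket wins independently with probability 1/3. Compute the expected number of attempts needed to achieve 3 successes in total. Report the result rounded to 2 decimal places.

By linearity (sum of 3 independent geometric waits), E[trials] = 3/p = 3/(1/3) = 9.
≈ 9.00

9.00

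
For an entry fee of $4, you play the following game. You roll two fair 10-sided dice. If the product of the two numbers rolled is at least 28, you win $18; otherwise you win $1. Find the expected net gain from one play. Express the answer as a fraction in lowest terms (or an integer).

E[payout] = (11/20)·1 + (9/20)·18 = 173/20
Expected profit = 173/20 − 4 = 93/20

93/20 dollars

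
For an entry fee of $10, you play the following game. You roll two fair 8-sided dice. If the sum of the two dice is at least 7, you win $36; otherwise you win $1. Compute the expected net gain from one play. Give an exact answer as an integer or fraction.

E[payout] = (15/64)·1 + (49/64)·36 = 1779/64
Expected profit = 1779/64 − 10 = 1139/64

1139/64 dollars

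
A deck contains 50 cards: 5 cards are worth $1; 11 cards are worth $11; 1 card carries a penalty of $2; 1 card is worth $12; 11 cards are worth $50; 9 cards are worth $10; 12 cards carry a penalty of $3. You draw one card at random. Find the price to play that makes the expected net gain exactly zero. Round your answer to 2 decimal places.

$14.80

E[payout] = (5/50)·1 + (11/50)·11 + (1/50)·(-2) + (1/50)·12 + (11/50)·50 + (9/50)·10 + (12/50)·(-3) = 74/5
Fair fee = E[payout] = 74/5 ≈ $14.80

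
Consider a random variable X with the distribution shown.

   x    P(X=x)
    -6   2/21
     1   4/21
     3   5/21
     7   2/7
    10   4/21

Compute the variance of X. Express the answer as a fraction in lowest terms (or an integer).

E[X] = (2/21)·(-6) + (4/21)·1 + (5/21)·3 + (2/7)·7 + (4/21)·10 = 89/21
E[X²] = (2/21)·36 + (4/21)·1 + (5/21)·9 + (2/7)·49 + (4/21)·100 = 815/21
Var(X) = 815/21 − (89/21)² = 9194/441

9194/441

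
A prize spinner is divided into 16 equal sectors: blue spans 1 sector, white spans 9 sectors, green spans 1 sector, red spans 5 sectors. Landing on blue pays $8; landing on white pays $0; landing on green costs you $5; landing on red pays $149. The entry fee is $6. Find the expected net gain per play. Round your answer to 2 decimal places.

E[payout] = (1/16)·8 + (9/16)·0 + (1/16)·(-5) + (5/16)·149 = 187/4
Expected profit = 187/4 − 6 = 163/4 ≈ $40.75

$40.75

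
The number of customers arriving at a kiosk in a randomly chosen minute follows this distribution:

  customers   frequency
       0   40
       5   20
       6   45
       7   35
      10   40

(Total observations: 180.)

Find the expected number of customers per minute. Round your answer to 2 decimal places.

5.64

Total = 180, so P(customers=0) = 40/180, etc.
E[X] = (2/9)·0 + (1/9)·5 + (1/4)·6 + (7/36)·7 + (2/9)·10
     = 203/36 ≈ 5.64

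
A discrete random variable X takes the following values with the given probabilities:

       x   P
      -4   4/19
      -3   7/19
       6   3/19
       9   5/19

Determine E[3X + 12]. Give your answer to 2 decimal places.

E[3x+12] = (4/19)·0 + (7/19)·3 + (3/19)·30 + (5/19)·39
     = 306/19 ≈ 16.11

16.11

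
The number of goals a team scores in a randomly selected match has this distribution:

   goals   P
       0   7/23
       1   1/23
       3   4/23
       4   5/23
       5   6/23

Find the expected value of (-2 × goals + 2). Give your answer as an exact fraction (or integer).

-80/23

E[-2x+2] = (7/23)·2 + (1/23)·0 + (4/23)·(-4) + (5/23)·(-6) + (6/23)·(-8)
     = -80/23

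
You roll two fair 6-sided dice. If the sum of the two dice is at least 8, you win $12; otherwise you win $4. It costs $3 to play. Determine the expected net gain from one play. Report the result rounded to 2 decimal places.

$4.33

E[payout] = (7/12)·4 + (5/12)·12 = 22/3
Expected profit = 22/3 − 3 = 13/3 ≈ $4.33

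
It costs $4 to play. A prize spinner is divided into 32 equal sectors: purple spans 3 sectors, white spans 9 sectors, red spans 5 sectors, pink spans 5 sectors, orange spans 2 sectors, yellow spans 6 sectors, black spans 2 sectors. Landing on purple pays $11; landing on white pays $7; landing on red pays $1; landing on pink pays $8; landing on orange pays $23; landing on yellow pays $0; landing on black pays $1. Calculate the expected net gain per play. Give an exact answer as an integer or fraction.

E[payout] = (3/32)·11 + (9/32)·7 + (5/32)·1 + (5/32)·8 + (2/32)·23 + (6/32)·0 + (2/32)·1 = 189/32
Expected profit = 189/32 − 4 = 61/32

61/32 dollars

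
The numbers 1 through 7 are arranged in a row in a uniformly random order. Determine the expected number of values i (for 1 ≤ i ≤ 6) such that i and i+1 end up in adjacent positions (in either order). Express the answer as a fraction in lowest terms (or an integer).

For each i ∈ {1,…,6}, let Xᵢ = 1 if i and i+1 are adjacent. P(Xᵢ=1) = 2·(7−1)!/7! = 2/7.
By linearity, E[ΣXᵢ] = (6)·(2/7) = 12/7.

12/7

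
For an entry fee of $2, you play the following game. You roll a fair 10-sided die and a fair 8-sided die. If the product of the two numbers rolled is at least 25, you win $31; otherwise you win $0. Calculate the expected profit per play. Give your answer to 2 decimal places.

$10.40

E[payout] = (3/5)·0 + (2/5)·31 = 62/5
Expected profit = 62/5 − 2 = 52/5 ≈ $10.40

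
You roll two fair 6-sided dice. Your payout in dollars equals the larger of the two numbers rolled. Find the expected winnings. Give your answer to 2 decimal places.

Distribution of the larger of the two numbers rolled: 1 w.p. 1/36, 2 w.p. 1/12, 3 w.p. 5/36, 4 w.p. 7/36, 5 w.p. 1/4, 6 w.p. 11/36
E[payout] = (1/36)·1 + (1/12)·2 + (5/36)·3 + (7/36)·4 + (1/4)·5 + (11/36)·6 = 161/36
≈ $4.47

$4.47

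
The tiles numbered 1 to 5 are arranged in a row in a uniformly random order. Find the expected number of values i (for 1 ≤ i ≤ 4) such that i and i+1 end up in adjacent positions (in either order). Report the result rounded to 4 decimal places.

For each i ∈ {1,…,4}, let Xᵢ = 1 if i and i+1 are adjacent. P(Xᵢ=1) = 2·(5−1)!/5! = 2/5.
By linearity, E[ΣXᵢ] = (4)·(2/5) = 8/5.
≈ 1.6000

1.6000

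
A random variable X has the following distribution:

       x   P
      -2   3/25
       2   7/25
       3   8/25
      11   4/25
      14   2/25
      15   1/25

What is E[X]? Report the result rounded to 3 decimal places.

4.760

E[X] = (3/25)·(-2) + (7/25)·2 + (8/25)·3 + (4/25)·11 + (2/25)·14 + (1/25)·15
     = 119/25 ≈ 4.760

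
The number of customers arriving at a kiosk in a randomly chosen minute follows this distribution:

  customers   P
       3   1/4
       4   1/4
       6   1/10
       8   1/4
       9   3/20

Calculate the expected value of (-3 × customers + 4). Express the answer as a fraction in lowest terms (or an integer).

E[-3x+4] = (1/4)·(-5) + (1/4)·(-8) + (1/10)·(-14) + (1/4)·(-20) + (3/20)·(-23)
     = -131/10

-131/10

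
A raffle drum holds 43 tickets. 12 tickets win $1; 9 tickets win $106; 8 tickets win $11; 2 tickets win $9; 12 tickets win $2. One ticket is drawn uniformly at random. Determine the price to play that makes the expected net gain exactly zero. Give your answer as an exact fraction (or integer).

E[payout] = (12/43)·1 + (9/43)·106 + (8/43)·11 + (2/43)·9 + (12/43)·2 = 1096/43
Fair fee = E[payout] = 1096/43

1096/43 dollars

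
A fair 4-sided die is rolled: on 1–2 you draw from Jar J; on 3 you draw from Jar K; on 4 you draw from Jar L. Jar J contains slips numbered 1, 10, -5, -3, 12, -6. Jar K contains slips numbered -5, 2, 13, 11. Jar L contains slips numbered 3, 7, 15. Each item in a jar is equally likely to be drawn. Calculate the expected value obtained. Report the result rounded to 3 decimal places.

E[X | Jar J] = (1 + 10 − 5 − 3 + 12 − 6)/6 = 3/2
E[X | Jar K] = (-5 + 2 + 13 + 11)/4 = 21/4
E[X | Jar L] = (3 + 7 + 15)/3 = 25/3
E[X] = (1/2)·3/2 + (1/4)·21/4 + (1/4)·25/3 = 199/48 ≈ 4.146

4.146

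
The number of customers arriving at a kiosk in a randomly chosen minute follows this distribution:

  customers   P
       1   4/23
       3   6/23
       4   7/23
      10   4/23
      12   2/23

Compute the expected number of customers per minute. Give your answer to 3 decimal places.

E[X] = (4/23)·1 + (6/23)·3 + (7/23)·4 + (4/23)·10 + (2/23)·12
     = 114/23 ≈ 4.957

4.957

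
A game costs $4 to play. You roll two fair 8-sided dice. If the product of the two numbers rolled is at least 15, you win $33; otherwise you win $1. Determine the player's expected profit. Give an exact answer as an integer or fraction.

E[payout] = (29/64)·1 + (35/64)·33 = 37/2
Expected profit = 37/2 − 4 = 29/2

29/2 dollars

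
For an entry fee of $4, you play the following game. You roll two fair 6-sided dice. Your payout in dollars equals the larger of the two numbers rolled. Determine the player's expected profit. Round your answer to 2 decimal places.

Distribution of the larger of the two numbers rolled: 1 w.p. 1/36, 2 w.p. 1/12, 3 w.p. 5/36, 4 w.p. 7/36, 5 w.p. 1/4, 6 w.p. 11/36
E[payout] = (1/36)·1 + (1/12)·2 + (5/36)·3 + (7/36)·4 + (1/4)·5 + (11/36)·6 = 161/36
Expected profit = 161/36 − 4 = 17/36 ≈ $0.47

$0.47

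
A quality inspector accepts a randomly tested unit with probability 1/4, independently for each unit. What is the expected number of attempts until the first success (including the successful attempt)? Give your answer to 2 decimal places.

For a geometric distribution, E[trials] = 1/p = 1/(1/4) = 4.
≈ 4.00

4.00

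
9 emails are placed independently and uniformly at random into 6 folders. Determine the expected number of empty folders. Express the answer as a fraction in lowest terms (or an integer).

1953125/1679616

Let Xⱼ=1 if folder j is empty. P(Xⱼ=1) = ((6-1)/6)^9 = 1953125/10077696.
By linearity, E[#empty] = 6·1953125/10077696 = 1953125/1679616.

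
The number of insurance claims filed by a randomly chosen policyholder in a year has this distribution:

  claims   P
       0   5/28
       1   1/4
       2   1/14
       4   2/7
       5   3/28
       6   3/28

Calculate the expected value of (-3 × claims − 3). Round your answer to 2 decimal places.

E[-3x-3] = (5/28)·(-3) + (1/4)·(-6) + (1/14)·(-9) + (2/7)·(-15) + (3/28)·(-18) + (3/28)·(-21)
     = -78/7 ≈ -11.14

-11.14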